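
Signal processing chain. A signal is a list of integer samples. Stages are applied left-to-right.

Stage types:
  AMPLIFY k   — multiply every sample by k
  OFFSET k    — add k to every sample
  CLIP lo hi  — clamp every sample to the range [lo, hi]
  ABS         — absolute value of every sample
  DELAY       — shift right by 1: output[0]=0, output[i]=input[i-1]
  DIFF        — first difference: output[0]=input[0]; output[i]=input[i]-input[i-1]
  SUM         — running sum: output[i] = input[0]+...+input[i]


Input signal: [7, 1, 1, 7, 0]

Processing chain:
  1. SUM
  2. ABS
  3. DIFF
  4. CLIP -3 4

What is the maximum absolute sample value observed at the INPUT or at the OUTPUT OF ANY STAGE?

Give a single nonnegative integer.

Answer: 16

Derivation:
Input: [7, 1, 1, 7, 0] (max |s|=7)
Stage 1 (SUM): sum[0..0]=7, sum[0..1]=8, sum[0..2]=9, sum[0..3]=16, sum[0..4]=16 -> [7, 8, 9, 16, 16] (max |s|=16)
Stage 2 (ABS): |7|=7, |8|=8, |9|=9, |16|=16, |16|=16 -> [7, 8, 9, 16, 16] (max |s|=16)
Stage 3 (DIFF): s[0]=7, 8-7=1, 9-8=1, 16-9=7, 16-16=0 -> [7, 1, 1, 7, 0] (max |s|=7)
Stage 4 (CLIP -3 4): clip(7,-3,4)=4, clip(1,-3,4)=1, clip(1,-3,4)=1, clip(7,-3,4)=4, clip(0,-3,4)=0 -> [4, 1, 1, 4, 0] (max |s|=4)
Overall max amplitude: 16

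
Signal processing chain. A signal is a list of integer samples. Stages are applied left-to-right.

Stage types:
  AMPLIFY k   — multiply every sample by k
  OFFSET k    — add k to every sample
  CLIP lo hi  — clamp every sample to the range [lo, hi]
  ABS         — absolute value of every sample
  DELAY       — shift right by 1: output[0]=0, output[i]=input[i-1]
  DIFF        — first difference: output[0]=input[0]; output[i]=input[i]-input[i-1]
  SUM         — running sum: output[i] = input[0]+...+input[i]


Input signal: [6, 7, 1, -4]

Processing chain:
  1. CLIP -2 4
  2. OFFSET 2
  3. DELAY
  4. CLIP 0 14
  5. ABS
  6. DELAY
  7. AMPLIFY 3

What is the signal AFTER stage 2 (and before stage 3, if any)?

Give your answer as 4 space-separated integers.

Answer: 6 6 3 0

Derivation:
Input: [6, 7, 1, -4]
Stage 1 (CLIP -2 4): clip(6,-2,4)=4, clip(7,-2,4)=4, clip(1,-2,4)=1, clip(-4,-2,4)=-2 -> [4, 4, 1, -2]
Stage 2 (OFFSET 2): 4+2=6, 4+2=6, 1+2=3, -2+2=0 -> [6, 6, 3, 0]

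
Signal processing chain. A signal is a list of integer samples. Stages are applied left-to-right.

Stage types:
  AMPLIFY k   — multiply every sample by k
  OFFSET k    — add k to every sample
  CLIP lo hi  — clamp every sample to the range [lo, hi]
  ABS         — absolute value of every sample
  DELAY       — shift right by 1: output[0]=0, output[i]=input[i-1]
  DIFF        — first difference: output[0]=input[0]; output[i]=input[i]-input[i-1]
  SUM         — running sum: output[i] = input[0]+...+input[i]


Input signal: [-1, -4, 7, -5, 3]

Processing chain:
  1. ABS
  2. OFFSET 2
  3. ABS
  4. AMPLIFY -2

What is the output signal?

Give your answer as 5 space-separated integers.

Input: [-1, -4, 7, -5, 3]
Stage 1 (ABS): |-1|=1, |-4|=4, |7|=7, |-5|=5, |3|=3 -> [1, 4, 7, 5, 3]
Stage 2 (OFFSET 2): 1+2=3, 4+2=6, 7+2=9, 5+2=7, 3+2=5 -> [3, 6, 9, 7, 5]
Stage 3 (ABS): |3|=3, |6|=6, |9|=9, |7|=7, |5|=5 -> [3, 6, 9, 7, 5]
Stage 4 (AMPLIFY -2): 3*-2=-6, 6*-2=-12, 9*-2=-18, 7*-2=-14, 5*-2=-10 -> [-6, -12, -18, -14, -10]

Answer: -6 -12 -18 -14 -10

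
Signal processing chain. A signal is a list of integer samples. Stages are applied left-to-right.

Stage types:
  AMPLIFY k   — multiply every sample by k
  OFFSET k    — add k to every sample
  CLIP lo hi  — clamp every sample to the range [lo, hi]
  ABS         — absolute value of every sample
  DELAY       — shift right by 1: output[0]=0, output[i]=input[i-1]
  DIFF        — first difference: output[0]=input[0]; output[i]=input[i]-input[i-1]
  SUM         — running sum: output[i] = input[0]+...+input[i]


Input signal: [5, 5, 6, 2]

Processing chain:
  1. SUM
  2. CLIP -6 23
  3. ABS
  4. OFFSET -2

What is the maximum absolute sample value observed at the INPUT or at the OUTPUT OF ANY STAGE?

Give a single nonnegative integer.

Answer: 18

Derivation:
Input: [5, 5, 6, 2] (max |s|=6)
Stage 1 (SUM): sum[0..0]=5, sum[0..1]=10, sum[0..2]=16, sum[0..3]=18 -> [5, 10, 16, 18] (max |s|=18)
Stage 2 (CLIP -6 23): clip(5,-6,23)=5, clip(10,-6,23)=10, clip(16,-6,23)=16, clip(18,-6,23)=18 -> [5, 10, 16, 18] (max |s|=18)
Stage 3 (ABS): |5|=5, |10|=10, |16|=16, |18|=18 -> [5, 10, 16, 18] (max |s|=18)
Stage 4 (OFFSET -2): 5+-2=3, 10+-2=8, 16+-2=14, 18+-2=16 -> [3, 8, 14, 16] (max |s|=16)
Overall max amplitude: 18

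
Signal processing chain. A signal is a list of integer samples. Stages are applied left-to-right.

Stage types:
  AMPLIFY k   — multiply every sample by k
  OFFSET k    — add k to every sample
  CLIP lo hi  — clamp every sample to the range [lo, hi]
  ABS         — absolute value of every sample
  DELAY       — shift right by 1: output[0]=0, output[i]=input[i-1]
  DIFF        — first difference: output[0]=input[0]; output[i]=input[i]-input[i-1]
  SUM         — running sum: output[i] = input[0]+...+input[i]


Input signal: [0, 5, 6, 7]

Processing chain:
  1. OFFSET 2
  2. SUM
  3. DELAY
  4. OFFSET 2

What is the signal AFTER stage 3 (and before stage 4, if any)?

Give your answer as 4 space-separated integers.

Input: [0, 5, 6, 7]
Stage 1 (OFFSET 2): 0+2=2, 5+2=7, 6+2=8, 7+2=9 -> [2, 7, 8, 9]
Stage 2 (SUM): sum[0..0]=2, sum[0..1]=9, sum[0..2]=17, sum[0..3]=26 -> [2, 9, 17, 26]
Stage 3 (DELAY): [0, 2, 9, 17] = [0, 2, 9, 17] -> [0, 2, 9, 17]

Answer: 0 2 9 17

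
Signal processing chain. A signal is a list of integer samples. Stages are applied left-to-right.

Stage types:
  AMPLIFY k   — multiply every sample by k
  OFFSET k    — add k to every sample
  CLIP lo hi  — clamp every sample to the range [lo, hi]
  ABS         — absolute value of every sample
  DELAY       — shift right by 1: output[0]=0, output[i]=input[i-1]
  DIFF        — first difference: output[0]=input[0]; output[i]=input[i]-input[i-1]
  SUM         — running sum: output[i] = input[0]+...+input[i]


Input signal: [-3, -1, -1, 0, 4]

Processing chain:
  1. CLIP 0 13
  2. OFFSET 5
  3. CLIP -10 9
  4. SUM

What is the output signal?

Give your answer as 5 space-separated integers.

Answer: 5 10 15 20 29

Derivation:
Input: [-3, -1, -1, 0, 4]
Stage 1 (CLIP 0 13): clip(-3,0,13)=0, clip(-1,0,13)=0, clip(-1,0,13)=0, clip(0,0,13)=0, clip(4,0,13)=4 -> [0, 0, 0, 0, 4]
Stage 2 (OFFSET 5): 0+5=5, 0+5=5, 0+5=5, 0+5=5, 4+5=9 -> [5, 5, 5, 5, 9]
Stage 3 (CLIP -10 9): clip(5,-10,9)=5, clip(5,-10,9)=5, clip(5,-10,9)=5, clip(5,-10,9)=5, clip(9,-10,9)=9 -> [5, 5, 5, 5, 9]
Stage 4 (SUM): sum[0..0]=5, sum[0..1]=10, sum[0..2]=15, sum[0..3]=20, sum[0..4]=29 -> [5, 10, 15, 20, 29]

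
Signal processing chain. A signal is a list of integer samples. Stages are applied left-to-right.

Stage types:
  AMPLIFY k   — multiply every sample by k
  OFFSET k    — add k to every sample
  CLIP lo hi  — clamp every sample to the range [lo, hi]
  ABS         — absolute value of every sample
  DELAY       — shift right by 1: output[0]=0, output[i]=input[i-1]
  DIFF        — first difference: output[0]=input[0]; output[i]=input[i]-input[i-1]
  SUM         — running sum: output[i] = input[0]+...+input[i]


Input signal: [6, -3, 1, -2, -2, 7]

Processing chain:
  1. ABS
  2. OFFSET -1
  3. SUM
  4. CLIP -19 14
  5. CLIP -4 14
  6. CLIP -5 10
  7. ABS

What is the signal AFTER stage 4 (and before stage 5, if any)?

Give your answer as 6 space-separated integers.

Answer: 5 7 7 8 9 14

Derivation:
Input: [6, -3, 1, -2, -2, 7]
Stage 1 (ABS): |6|=6, |-3|=3, |1|=1, |-2|=2, |-2|=2, |7|=7 -> [6, 3, 1, 2, 2, 7]
Stage 2 (OFFSET -1): 6+-1=5, 3+-1=2, 1+-1=0, 2+-1=1, 2+-1=1, 7+-1=6 -> [5, 2, 0, 1, 1, 6]
Stage 3 (SUM): sum[0..0]=5, sum[0..1]=7, sum[0..2]=7, sum[0..3]=8, sum[0..4]=9, sum[0..5]=15 -> [5, 7, 7, 8, 9, 15]
Stage 4 (CLIP -19 14): clip(5,-19,14)=5, clip(7,-19,14)=7, clip(7,-19,14)=7, clip(8,-19,14)=8, clip(9,-19,14)=9, clip(15,-19,14)=14 -> [5, 7, 7, 8, 9, 14]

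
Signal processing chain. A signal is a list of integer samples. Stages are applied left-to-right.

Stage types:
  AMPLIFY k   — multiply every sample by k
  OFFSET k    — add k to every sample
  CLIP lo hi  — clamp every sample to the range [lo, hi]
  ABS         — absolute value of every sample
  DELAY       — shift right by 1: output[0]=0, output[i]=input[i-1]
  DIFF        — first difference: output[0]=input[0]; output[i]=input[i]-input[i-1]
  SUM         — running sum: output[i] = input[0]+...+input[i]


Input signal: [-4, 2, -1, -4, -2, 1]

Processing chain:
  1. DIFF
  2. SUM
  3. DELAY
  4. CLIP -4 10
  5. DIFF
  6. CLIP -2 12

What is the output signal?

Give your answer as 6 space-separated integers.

Input: [-4, 2, -1, -4, -2, 1]
Stage 1 (DIFF): s[0]=-4, 2--4=6, -1-2=-3, -4--1=-3, -2--4=2, 1--2=3 -> [-4, 6, -3, -3, 2, 3]
Stage 2 (SUM): sum[0..0]=-4, sum[0..1]=2, sum[0..2]=-1, sum[0..3]=-4, sum[0..4]=-2, sum[0..5]=1 -> [-4, 2, -1, -4, -2, 1]
Stage 3 (DELAY): [0, -4, 2, -1, -4, -2] = [0, -4, 2, -1, -4, -2] -> [0, -4, 2, -1, -4, -2]
Stage 4 (CLIP -4 10): clip(0,-4,10)=0, clip(-4,-4,10)=-4, clip(2,-4,10)=2, clip(-1,-4,10)=-1, clip(-4,-4,10)=-4, clip(-2,-4,10)=-2 -> [0, -4, 2, -1, -4, -2]
Stage 5 (DIFF): s[0]=0, -4-0=-4, 2--4=6, -1-2=-3, -4--1=-3, -2--4=2 -> [0, -4, 6, -3, -3, 2]
Stage 6 (CLIP -2 12): clip(0,-2,12)=0, clip(-4,-2,12)=-2, clip(6,-2,12)=6, clip(-3,-2,12)=-2, clip(-3,-2,12)=-2, clip(2,-2,12)=2 -> [0, -2, 6, -2, -2, 2]

Answer: 0 -2 6 -2 -2 2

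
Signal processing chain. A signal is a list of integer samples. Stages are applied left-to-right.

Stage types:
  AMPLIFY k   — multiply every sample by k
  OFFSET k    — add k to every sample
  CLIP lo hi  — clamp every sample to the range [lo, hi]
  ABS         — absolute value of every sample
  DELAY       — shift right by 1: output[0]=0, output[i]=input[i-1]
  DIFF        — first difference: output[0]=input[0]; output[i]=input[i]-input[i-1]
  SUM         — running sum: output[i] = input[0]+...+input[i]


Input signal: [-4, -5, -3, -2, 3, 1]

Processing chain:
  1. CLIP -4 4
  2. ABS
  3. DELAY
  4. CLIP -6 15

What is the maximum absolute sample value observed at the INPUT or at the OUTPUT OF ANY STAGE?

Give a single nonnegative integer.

Answer: 5

Derivation:
Input: [-4, -5, -3, -2, 3, 1] (max |s|=5)
Stage 1 (CLIP -4 4): clip(-4,-4,4)=-4, clip(-5,-4,4)=-4, clip(-3,-4,4)=-3, clip(-2,-4,4)=-2, clip(3,-4,4)=3, clip(1,-4,4)=1 -> [-4, -4, -3, -2, 3, 1] (max |s|=4)
Stage 2 (ABS): |-4|=4, |-4|=4, |-3|=3, |-2|=2, |3|=3, |1|=1 -> [4, 4, 3, 2, 3, 1] (max |s|=4)
Stage 3 (DELAY): [0, 4, 4, 3, 2, 3] = [0, 4, 4, 3, 2, 3] -> [0, 4, 4, 3, 2, 3] (max |s|=4)
Stage 4 (CLIP -6 15): clip(0,-6,15)=0, clip(4,-6,15)=4, clip(4,-6,15)=4, clip(3,-6,15)=3, clip(2,-6,15)=2, clip(3,-6,15)=3 -> [0, 4, 4, 3, 2, 3] (max |s|=4)
Overall max amplitude: 5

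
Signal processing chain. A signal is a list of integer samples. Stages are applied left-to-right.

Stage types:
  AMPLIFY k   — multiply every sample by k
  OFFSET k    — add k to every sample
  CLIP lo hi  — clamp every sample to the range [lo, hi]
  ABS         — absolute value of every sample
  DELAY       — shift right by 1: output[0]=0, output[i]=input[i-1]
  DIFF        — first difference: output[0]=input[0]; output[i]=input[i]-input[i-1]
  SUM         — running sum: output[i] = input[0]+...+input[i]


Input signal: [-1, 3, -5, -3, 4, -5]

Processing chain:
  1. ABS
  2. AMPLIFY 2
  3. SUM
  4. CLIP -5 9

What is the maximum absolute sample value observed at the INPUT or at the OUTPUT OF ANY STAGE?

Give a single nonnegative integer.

Input: [-1, 3, -5, -3, 4, -5] (max |s|=5)
Stage 1 (ABS): |-1|=1, |3|=3, |-5|=5, |-3|=3, |4|=4, |-5|=5 -> [1, 3, 5, 3, 4, 5] (max |s|=5)
Stage 2 (AMPLIFY 2): 1*2=2, 3*2=6, 5*2=10, 3*2=6, 4*2=8, 5*2=10 -> [2, 6, 10, 6, 8, 10] (max |s|=10)
Stage 3 (SUM): sum[0..0]=2, sum[0..1]=8, sum[0..2]=18, sum[0..3]=24, sum[0..4]=32, sum[0..5]=42 -> [2, 8, 18, 24, 32, 42] (max |s|=42)
Stage 4 (CLIP -5 9): clip(2,-5,9)=2, clip(8,-5,9)=8, clip(18,-5,9)=9, clip(24,-5,9)=9, clip(32,-5,9)=9, clip(42,-5,9)=9 -> [2, 8, 9, 9, 9, 9] (max |s|=9)
Overall max amplitude: 42

Answer: 42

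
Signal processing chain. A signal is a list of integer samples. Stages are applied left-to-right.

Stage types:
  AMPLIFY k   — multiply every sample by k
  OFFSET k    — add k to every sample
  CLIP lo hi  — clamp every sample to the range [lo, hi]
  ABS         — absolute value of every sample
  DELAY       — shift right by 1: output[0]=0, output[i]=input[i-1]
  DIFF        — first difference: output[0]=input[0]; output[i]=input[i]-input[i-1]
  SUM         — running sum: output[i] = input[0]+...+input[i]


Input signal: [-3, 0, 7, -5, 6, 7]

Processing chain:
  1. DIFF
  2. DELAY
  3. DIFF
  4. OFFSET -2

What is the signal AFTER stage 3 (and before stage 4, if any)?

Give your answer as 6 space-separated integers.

Answer: 0 -3 6 4 -19 23

Derivation:
Input: [-3, 0, 7, -5, 6, 7]
Stage 1 (DIFF): s[0]=-3, 0--3=3, 7-0=7, -5-7=-12, 6--5=11, 7-6=1 -> [-3, 3, 7, -12, 11, 1]
Stage 2 (DELAY): [0, -3, 3, 7, -12, 11] = [0, -3, 3, 7, -12, 11] -> [0, -3, 3, 7, -12, 11]
Stage 3 (DIFF): s[0]=0, -3-0=-3, 3--3=6, 7-3=4, -12-7=-19, 11--12=23 -> [0, -3, 6, 4, -19, 23]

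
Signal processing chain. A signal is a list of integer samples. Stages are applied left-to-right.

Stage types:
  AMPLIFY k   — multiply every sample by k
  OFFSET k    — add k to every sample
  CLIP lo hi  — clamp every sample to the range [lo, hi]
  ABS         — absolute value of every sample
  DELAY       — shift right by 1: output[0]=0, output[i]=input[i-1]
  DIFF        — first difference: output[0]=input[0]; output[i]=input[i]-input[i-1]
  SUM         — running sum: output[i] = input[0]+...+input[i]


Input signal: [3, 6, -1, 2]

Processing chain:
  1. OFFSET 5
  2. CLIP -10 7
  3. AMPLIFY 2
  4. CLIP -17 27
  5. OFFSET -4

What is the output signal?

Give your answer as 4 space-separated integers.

Answer: 10 10 4 10

Derivation:
Input: [3, 6, -1, 2]
Stage 1 (OFFSET 5): 3+5=8, 6+5=11, -1+5=4, 2+5=7 -> [8, 11, 4, 7]
Stage 2 (CLIP -10 7): clip(8,-10,7)=7, clip(11,-10,7)=7, clip(4,-10,7)=4, clip(7,-10,7)=7 -> [7, 7, 4, 7]
Stage 3 (AMPLIFY 2): 7*2=14, 7*2=14, 4*2=8, 7*2=14 -> [14, 14, 8, 14]
Stage 4 (CLIP -17 27): clip(14,-17,27)=14, clip(14,-17,27)=14, clip(8,-17,27)=8, clip(14,-17,27)=14 -> [14, 14, 8, 14]
Stage 5 (OFFSET -4): 14+-4=10, 14+-4=10, 8+-4=4, 14+-4=10 -> [10, 10, 4, 10]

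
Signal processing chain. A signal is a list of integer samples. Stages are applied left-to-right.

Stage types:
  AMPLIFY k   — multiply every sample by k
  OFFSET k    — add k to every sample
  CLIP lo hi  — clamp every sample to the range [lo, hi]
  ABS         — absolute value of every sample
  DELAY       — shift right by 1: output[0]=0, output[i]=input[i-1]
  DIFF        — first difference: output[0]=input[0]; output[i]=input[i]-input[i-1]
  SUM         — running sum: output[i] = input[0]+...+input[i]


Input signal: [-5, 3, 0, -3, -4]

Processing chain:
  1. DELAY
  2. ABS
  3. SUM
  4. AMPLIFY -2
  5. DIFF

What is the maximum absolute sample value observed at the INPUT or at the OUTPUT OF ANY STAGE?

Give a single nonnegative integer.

Answer: 22

Derivation:
Input: [-5, 3, 0, -3, -4] (max |s|=5)
Stage 1 (DELAY): [0, -5, 3, 0, -3] = [0, -5, 3, 0, -3] -> [0, -5, 3, 0, -3] (max |s|=5)
Stage 2 (ABS): |0|=0, |-5|=5, |3|=3, |0|=0, |-3|=3 -> [0, 5, 3, 0, 3] (max |s|=5)
Stage 3 (SUM): sum[0..0]=0, sum[0..1]=5, sum[0..2]=8, sum[0..3]=8, sum[0..4]=11 -> [0, 5, 8, 8, 11] (max |s|=11)
Stage 4 (AMPLIFY -2): 0*-2=0, 5*-2=-10, 8*-2=-16, 8*-2=-16, 11*-2=-22 -> [0, -10, -16, -16, -22] (max |s|=22)
Stage 5 (DIFF): s[0]=0, -10-0=-10, -16--10=-6, -16--16=0, -22--16=-6 -> [0, -10, -6, 0, -6] (max |s|=10)
Overall max amplitude: 22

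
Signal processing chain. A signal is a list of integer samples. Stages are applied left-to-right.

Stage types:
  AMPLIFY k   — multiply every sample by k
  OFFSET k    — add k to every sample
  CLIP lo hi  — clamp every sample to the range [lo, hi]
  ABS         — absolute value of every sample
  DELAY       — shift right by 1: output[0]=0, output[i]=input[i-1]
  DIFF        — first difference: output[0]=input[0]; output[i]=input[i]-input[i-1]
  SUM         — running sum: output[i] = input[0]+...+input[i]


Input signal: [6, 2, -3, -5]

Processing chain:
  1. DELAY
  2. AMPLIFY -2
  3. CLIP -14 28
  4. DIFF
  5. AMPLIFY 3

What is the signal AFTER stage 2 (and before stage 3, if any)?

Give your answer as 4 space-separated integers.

Answer: 0 -12 -4 6

Derivation:
Input: [6, 2, -3, -5]
Stage 1 (DELAY): [0, 6, 2, -3] = [0, 6, 2, -3] -> [0, 6, 2, -3]
Stage 2 (AMPLIFY -2): 0*-2=0, 6*-2=-12, 2*-2=-4, -3*-2=6 -> [0, -12, -4, 6]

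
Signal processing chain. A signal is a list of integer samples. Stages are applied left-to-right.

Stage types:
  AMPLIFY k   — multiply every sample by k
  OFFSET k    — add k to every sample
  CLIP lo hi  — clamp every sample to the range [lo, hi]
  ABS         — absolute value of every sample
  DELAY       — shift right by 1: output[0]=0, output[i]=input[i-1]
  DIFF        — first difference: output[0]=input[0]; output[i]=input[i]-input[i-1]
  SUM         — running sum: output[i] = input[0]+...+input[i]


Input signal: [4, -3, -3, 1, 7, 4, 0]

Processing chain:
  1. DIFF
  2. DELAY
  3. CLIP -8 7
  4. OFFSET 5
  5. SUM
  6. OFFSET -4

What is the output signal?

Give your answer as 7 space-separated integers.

Input: [4, -3, -3, 1, 7, 4, 0]
Stage 1 (DIFF): s[0]=4, -3-4=-7, -3--3=0, 1--3=4, 7-1=6, 4-7=-3, 0-4=-4 -> [4, -7, 0, 4, 6, -3, -4]
Stage 2 (DELAY): [0, 4, -7, 0, 4, 6, -3] = [0, 4, -7, 0, 4, 6, -3] -> [0, 4, -7, 0, 4, 6, -3]
Stage 3 (CLIP -8 7): clip(0,-8,7)=0, clip(4,-8,7)=4, clip(-7,-8,7)=-7, clip(0,-8,7)=0, clip(4,-8,7)=4, clip(6,-8,7)=6, clip(-3,-8,7)=-3 -> [0, 4, -7, 0, 4, 6, -3]
Stage 4 (OFFSET 5): 0+5=5, 4+5=9, -7+5=-2, 0+5=5, 4+5=9, 6+5=11, -3+5=2 -> [5, 9, -2, 5, 9, 11, 2]
Stage 5 (SUM): sum[0..0]=5, sum[0..1]=14, sum[0..2]=12, sum[0..3]=17, sum[0..4]=26, sum[0..5]=37, sum[0..6]=39 -> [5, 14, 12, 17, 26, 37, 39]
Stage 6 (OFFSET -4): 5+-4=1, 14+-4=10, 12+-4=8, 17+-4=13, 26+-4=22, 37+-4=33, 39+-4=35 -> [1, 10, 8, 13, 22, 33, 35]

Answer: 1 10 8 13 22 33 35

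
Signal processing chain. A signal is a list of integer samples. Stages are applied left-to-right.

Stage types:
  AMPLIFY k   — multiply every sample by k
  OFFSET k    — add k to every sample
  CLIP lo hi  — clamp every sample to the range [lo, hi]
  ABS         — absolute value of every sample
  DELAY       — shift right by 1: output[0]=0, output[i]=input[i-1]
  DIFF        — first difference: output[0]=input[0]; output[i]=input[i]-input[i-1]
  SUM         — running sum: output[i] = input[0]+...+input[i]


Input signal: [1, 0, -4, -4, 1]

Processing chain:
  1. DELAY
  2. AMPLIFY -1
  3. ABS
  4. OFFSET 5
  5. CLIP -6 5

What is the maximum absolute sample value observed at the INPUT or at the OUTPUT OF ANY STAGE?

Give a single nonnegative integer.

Input: [1, 0, -4, -4, 1] (max |s|=4)
Stage 1 (DELAY): [0, 1, 0, -4, -4] = [0, 1, 0, -4, -4] -> [0, 1, 0, -4, -4] (max |s|=4)
Stage 2 (AMPLIFY -1): 0*-1=0, 1*-1=-1, 0*-1=0, -4*-1=4, -4*-1=4 -> [0, -1, 0, 4, 4] (max |s|=4)
Stage 3 (ABS): |0|=0, |-1|=1, |0|=0, |4|=4, |4|=4 -> [0, 1, 0, 4, 4] (max |s|=4)
Stage 4 (OFFSET 5): 0+5=5, 1+5=6, 0+5=5, 4+5=9, 4+5=9 -> [5, 6, 5, 9, 9] (max |s|=9)
Stage 5 (CLIP -6 5): clip(5,-6,5)=5, clip(6,-6,5)=5, clip(5,-6,5)=5, clip(9,-6,5)=5, clip(9,-6,5)=5 -> [5, 5, 5, 5, 5] (max |s|=5)
Overall max amplitude: 9

Answer: 9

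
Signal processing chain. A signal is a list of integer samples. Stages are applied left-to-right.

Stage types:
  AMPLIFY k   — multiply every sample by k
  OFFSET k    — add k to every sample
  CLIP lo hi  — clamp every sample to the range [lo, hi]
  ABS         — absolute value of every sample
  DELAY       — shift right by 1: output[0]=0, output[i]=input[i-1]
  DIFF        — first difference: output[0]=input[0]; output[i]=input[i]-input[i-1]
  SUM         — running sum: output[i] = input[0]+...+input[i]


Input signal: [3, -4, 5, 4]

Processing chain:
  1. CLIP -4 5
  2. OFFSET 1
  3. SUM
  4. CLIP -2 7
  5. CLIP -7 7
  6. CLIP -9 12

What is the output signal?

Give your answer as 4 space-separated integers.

Answer: 4 1 7 7

Derivation:
Input: [3, -4, 5, 4]
Stage 1 (CLIP -4 5): clip(3,-4,5)=3, clip(-4,-4,5)=-4, clip(5,-4,5)=5, clip(4,-4,5)=4 -> [3, -4, 5, 4]
Stage 2 (OFFSET 1): 3+1=4, -4+1=-3, 5+1=6, 4+1=5 -> [4, -3, 6, 5]
Stage 3 (SUM): sum[0..0]=4, sum[0..1]=1, sum[0..2]=7, sum[0..3]=12 -> [4, 1, 7, 12]
Stage 4 (CLIP -2 7): clip(4,-2,7)=4, clip(1,-2,7)=1, clip(7,-2,7)=7, clip(12,-2,7)=7 -> [4, 1, 7, 7]
Stage 5 (CLIP -7 7): clip(4,-7,7)=4, clip(1,-7,7)=1, clip(7,-7,7)=7, clip(7,-7,7)=7 -> [4, 1, 7, 7]
Stage 6 (CLIP -9 12): clip(4,-9,12)=4, clip(1,-9,12)=1, clip(7,-9,12)=7, clip(7,-9,12)=7 -> [4, 1, 7, 7]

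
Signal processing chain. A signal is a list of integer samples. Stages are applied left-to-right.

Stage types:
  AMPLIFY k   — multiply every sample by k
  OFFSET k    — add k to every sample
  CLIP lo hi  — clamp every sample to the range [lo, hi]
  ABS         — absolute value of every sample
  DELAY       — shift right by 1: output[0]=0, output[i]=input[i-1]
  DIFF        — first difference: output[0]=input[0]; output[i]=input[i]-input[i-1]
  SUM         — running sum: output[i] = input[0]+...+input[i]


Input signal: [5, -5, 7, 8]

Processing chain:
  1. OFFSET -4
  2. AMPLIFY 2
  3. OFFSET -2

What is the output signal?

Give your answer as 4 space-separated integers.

Input: [5, -5, 7, 8]
Stage 1 (OFFSET -4): 5+-4=1, -5+-4=-9, 7+-4=3, 8+-4=4 -> [1, -9, 3, 4]
Stage 2 (AMPLIFY 2): 1*2=2, -9*2=-18, 3*2=6, 4*2=8 -> [2, -18, 6, 8]
Stage 3 (OFFSET -2): 2+-2=0, -18+-2=-20, 6+-2=4, 8+-2=6 -> [0, -20, 4, 6]

Answer: 0 -20 4 6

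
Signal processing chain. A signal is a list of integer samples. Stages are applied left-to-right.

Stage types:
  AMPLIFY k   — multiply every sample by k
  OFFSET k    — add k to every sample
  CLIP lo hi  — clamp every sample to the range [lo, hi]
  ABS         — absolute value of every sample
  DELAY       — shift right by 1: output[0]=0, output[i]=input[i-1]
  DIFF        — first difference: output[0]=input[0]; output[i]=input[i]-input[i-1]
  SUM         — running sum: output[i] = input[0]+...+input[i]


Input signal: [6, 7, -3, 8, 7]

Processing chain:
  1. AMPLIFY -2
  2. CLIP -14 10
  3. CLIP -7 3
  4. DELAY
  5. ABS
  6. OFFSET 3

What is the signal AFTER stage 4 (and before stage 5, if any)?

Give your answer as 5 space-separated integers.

Answer: 0 -7 -7 3 -7

Derivation:
Input: [6, 7, -3, 8, 7]
Stage 1 (AMPLIFY -2): 6*-2=-12, 7*-2=-14, -3*-2=6, 8*-2=-16, 7*-2=-14 -> [-12, -14, 6, -16, -14]
Stage 2 (CLIP -14 10): clip(-12,-14,10)=-12, clip(-14,-14,10)=-14, clip(6,-14,10)=6, clip(-16,-14,10)=-14, clip(-14,-14,10)=-14 -> [-12, -14, 6, -14, -14]
Stage 3 (CLIP -7 3): clip(-12,-7,3)=-7, clip(-14,-7,3)=-7, clip(6,-7,3)=3, clip(-14,-7,3)=-7, clip(-14,-7,3)=-7 -> [-7, -7, 3, -7, -7]
Stage 4 (DELAY): [0, -7, -7, 3, -7] = [0, -7, -7, 3, -7] -> [0, -7, -7, 3, -7]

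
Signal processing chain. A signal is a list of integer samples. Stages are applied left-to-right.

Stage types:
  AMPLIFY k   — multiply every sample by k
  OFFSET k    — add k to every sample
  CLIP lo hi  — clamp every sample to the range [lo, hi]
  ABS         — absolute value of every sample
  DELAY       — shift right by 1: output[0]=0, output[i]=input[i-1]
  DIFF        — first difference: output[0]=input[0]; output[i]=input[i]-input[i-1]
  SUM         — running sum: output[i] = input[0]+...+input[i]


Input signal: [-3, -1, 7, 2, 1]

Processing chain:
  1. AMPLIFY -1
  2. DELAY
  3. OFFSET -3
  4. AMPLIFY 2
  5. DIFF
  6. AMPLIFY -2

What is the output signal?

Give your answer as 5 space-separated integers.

Input: [-3, -1, 7, 2, 1]
Stage 1 (AMPLIFY -1): -3*-1=3, -1*-1=1, 7*-1=-7, 2*-1=-2, 1*-1=-1 -> [3, 1, -7, -2, -1]
Stage 2 (DELAY): [0, 3, 1, -7, -2] = [0, 3, 1, -7, -2] -> [0, 3, 1, -7, -2]
Stage 3 (OFFSET -3): 0+-3=-3, 3+-3=0, 1+-3=-2, -7+-3=-10, -2+-3=-5 -> [-3, 0, -2, -10, -5]
Stage 4 (AMPLIFY 2): -3*2=-6, 0*2=0, -2*2=-4, -10*2=-20, -5*2=-10 -> [-6, 0, -4, -20, -10]
Stage 5 (DIFF): s[0]=-6, 0--6=6, -4-0=-4, -20--4=-16, -10--20=10 -> [-6, 6, -4, -16, 10]
Stage 6 (AMPLIFY -2): -6*-2=12, 6*-2=-12, -4*-2=8, -16*-2=32, 10*-2=-20 -> [12, -12, 8, 32, -20]

Answer: 12 -12 8 32 -20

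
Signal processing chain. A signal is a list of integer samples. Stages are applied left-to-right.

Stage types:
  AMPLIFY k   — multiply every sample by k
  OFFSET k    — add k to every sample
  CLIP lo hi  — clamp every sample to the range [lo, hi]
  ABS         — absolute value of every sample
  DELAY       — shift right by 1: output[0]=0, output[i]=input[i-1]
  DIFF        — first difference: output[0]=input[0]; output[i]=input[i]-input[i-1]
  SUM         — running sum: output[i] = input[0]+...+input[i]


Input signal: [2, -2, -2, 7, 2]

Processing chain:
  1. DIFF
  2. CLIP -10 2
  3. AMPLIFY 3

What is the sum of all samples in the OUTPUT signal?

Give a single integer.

Answer: -15

Derivation:
Input: [2, -2, -2, 7, 2]
Stage 1 (DIFF): s[0]=2, -2-2=-4, -2--2=0, 7--2=9, 2-7=-5 -> [2, -4, 0, 9, -5]
Stage 2 (CLIP -10 2): clip(2,-10,2)=2, clip(-4,-10,2)=-4, clip(0,-10,2)=0, clip(9,-10,2)=2, clip(-5,-10,2)=-5 -> [2, -4, 0, 2, -5]
Stage 3 (AMPLIFY 3): 2*3=6, -4*3=-12, 0*3=0, 2*3=6, -5*3=-15 -> [6, -12, 0, 6, -15]
Output sum: -15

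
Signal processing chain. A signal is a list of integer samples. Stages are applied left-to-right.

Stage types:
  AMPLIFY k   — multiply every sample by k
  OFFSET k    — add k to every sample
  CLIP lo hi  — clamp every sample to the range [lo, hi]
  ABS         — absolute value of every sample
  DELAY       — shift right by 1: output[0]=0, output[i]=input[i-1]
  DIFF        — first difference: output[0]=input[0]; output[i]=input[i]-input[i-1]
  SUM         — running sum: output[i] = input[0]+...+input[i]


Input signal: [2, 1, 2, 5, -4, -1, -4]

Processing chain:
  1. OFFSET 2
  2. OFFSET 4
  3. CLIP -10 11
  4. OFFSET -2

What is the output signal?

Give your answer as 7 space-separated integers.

Answer: 6 5 6 9 0 3 0

Derivation:
Input: [2, 1, 2, 5, -4, -1, -4]
Stage 1 (OFFSET 2): 2+2=4, 1+2=3, 2+2=4, 5+2=7, -4+2=-2, -1+2=1, -4+2=-2 -> [4, 3, 4, 7, -2, 1, -2]
Stage 2 (OFFSET 4): 4+4=8, 3+4=7, 4+4=8, 7+4=11, -2+4=2, 1+4=5, -2+4=2 -> [8, 7, 8, 11, 2, 5, 2]
Stage 3 (CLIP -10 11): clip(8,-10,11)=8, clip(7,-10,11)=7, clip(8,-10,11)=8, clip(11,-10,11)=11, clip(2,-10,11)=2, clip(5,-10,11)=5, clip(2,-10,11)=2 -> [8, 7, 8, 11, 2, 5, 2]
Stage 4 (OFFSET -2): 8+-2=6, 7+-2=5, 8+-2=6, 11+-2=9, 2+-2=0, 5+-2=3, 2+-2=0 -> [6, 5, 6, 9, 0, 3, 0]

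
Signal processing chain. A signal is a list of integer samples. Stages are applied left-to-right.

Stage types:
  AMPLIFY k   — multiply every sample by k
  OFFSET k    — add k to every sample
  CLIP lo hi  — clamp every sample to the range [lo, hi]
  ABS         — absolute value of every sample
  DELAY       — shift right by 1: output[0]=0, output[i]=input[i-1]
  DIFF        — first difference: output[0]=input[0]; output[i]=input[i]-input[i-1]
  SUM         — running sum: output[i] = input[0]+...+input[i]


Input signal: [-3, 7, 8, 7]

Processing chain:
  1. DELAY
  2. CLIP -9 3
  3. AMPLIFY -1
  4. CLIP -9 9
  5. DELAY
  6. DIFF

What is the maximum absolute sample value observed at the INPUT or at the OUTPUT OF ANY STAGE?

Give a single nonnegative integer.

Input: [-3, 7, 8, 7] (max |s|=8)
Stage 1 (DELAY): [0, -3, 7, 8] = [0, -3, 7, 8] -> [0, -3, 7, 8] (max |s|=8)
Stage 2 (CLIP -9 3): clip(0,-9,3)=0, clip(-3,-9,3)=-3, clip(7,-9,3)=3, clip(8,-9,3)=3 -> [0, -3, 3, 3] (max |s|=3)
Stage 3 (AMPLIFY -1): 0*-1=0, -3*-1=3, 3*-1=-3, 3*-1=-3 -> [0, 3, -3, -3] (max |s|=3)
Stage 4 (CLIP -9 9): clip(0,-9,9)=0, clip(3,-9,9)=3, clip(-3,-9,9)=-3, clip(-3,-9,9)=-3 -> [0, 3, -3, -3] (max |s|=3)
Stage 5 (DELAY): [0, 0, 3, -3] = [0, 0, 3, -3] -> [0, 0, 3, -3] (max |s|=3)
Stage 6 (DIFF): s[0]=0, 0-0=0, 3-0=3, -3-3=-6 -> [0, 0, 3, -6] (max |s|=6)
Overall max amplitude: 8

Answer: 8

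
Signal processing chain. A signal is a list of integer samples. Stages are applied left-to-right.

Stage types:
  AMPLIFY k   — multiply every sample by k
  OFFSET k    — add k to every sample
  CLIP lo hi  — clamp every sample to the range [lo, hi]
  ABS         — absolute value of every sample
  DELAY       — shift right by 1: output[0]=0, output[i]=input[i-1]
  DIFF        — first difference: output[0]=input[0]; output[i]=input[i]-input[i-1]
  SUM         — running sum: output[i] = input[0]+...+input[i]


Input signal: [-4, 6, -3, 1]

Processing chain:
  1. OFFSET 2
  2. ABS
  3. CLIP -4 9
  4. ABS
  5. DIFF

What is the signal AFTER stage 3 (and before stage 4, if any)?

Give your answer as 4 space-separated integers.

Input: [-4, 6, -3, 1]
Stage 1 (OFFSET 2): -4+2=-2, 6+2=8, -3+2=-1, 1+2=3 -> [-2, 8, -1, 3]
Stage 2 (ABS): |-2|=2, |8|=8, |-1|=1, |3|=3 -> [2, 8, 1, 3]
Stage 3 (CLIP -4 9): clip(2,-4,9)=2, clip(8,-4,9)=8, clip(1,-4,9)=1, clip(3,-4,9)=3 -> [2, 8, 1, 3]

Answer: 2 8 1 3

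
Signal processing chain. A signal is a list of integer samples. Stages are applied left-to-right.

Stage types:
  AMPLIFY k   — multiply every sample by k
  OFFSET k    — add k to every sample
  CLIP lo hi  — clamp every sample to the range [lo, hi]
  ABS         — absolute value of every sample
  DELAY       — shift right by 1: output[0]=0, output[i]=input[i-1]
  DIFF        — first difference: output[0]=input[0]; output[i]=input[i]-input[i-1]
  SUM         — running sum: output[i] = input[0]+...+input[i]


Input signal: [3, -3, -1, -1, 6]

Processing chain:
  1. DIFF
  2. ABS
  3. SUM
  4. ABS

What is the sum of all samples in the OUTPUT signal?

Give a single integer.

Input: [3, -3, -1, -1, 6]
Stage 1 (DIFF): s[0]=3, -3-3=-6, -1--3=2, -1--1=0, 6--1=7 -> [3, -6, 2, 0, 7]
Stage 2 (ABS): |3|=3, |-6|=6, |2|=2, |0|=0, |7|=7 -> [3, 6, 2, 0, 7]
Stage 3 (SUM): sum[0..0]=3, sum[0..1]=9, sum[0..2]=11, sum[0..3]=11, sum[0..4]=18 -> [3, 9, 11, 11, 18]
Stage 4 (ABS): |3|=3, |9|=9, |11|=11, |11|=11, |18|=18 -> [3, 9, 11, 11, 18]
Output sum: 52

Answer: 52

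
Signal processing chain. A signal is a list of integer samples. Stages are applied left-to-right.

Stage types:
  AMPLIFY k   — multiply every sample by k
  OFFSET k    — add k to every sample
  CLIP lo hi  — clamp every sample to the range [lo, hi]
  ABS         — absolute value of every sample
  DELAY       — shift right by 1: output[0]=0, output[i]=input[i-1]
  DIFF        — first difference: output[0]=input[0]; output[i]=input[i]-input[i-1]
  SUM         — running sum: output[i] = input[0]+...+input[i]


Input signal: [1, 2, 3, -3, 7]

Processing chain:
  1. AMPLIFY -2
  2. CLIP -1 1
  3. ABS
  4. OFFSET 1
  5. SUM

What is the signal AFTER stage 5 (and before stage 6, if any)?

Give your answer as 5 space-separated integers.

Answer: 2 4 6 8 10

Derivation:
Input: [1, 2, 3, -3, 7]
Stage 1 (AMPLIFY -2): 1*-2=-2, 2*-2=-4, 3*-2=-6, -3*-2=6, 7*-2=-14 -> [-2, -4, -6, 6, -14]
Stage 2 (CLIP -1 1): clip(-2,-1,1)=-1, clip(-4,-1,1)=-1, clip(-6,-1,1)=-1, clip(6,-1,1)=1, clip(-14,-1,1)=-1 -> [-1, -1, -1, 1, -1]
Stage 3 (ABS): |-1|=1, |-1|=1, |-1|=1, |1|=1, |-1|=1 -> [1, 1, 1, 1, 1]
Stage 4 (OFFSET 1): 1+1=2, 1+1=2, 1+1=2, 1+1=2, 1+1=2 -> [2, 2, 2, 2, 2]
Stage 5 (SUM): sum[0..0]=2, sum[0..1]=4, sum[0..2]=6, sum[0..3]=8, sum[0..4]=10 -> [2, 4, 6, 8, 10]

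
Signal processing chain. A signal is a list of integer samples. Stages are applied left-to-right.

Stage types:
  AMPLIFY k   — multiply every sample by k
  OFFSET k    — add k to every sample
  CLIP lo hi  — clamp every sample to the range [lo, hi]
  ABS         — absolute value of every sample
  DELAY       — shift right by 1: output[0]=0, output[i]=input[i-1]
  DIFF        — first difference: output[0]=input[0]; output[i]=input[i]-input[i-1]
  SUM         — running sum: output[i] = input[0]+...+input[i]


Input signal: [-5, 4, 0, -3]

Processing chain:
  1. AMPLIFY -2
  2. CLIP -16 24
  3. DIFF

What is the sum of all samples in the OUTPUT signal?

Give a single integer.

Input: [-5, 4, 0, -3]
Stage 1 (AMPLIFY -2): -5*-2=10, 4*-2=-8, 0*-2=0, -3*-2=6 -> [10, -8, 0, 6]
Stage 2 (CLIP -16 24): clip(10,-16,24)=10, clip(-8,-16,24)=-8, clip(0,-16,24)=0, clip(6,-16,24)=6 -> [10, -8, 0, 6]
Stage 3 (DIFF): s[0]=10, -8-10=-18, 0--8=8, 6-0=6 -> [10, -18, 8, 6]
Output sum: 6

Answer: 6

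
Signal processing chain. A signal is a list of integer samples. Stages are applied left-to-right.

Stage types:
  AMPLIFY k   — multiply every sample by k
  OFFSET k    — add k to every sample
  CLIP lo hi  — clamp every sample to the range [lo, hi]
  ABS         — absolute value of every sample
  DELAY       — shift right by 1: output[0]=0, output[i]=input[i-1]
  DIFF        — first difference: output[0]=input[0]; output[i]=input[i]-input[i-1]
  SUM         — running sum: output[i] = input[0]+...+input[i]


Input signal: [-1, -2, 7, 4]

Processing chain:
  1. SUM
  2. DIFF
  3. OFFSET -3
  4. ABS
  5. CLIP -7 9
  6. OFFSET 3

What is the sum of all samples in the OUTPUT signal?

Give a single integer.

Answer: 26

Derivation:
Input: [-1, -2, 7, 4]
Stage 1 (SUM): sum[0..0]=-1, sum[0..1]=-3, sum[0..2]=4, sum[0..3]=8 -> [-1, -3, 4, 8]
Stage 2 (DIFF): s[0]=-1, -3--1=-2, 4--3=7, 8-4=4 -> [-1, -2, 7, 4]
Stage 3 (OFFSET -3): -1+-3=-4, -2+-3=-5, 7+-3=4, 4+-3=1 -> [-4, -5, 4, 1]
Stage 4 (ABS): |-4|=4, |-5|=5, |4|=4, |1|=1 -> [4, 5, 4, 1]
Stage 5 (CLIP -7 9): clip(4,-7,9)=4, clip(5,-7,9)=5, clip(4,-7,9)=4, clip(1,-7,9)=1 -> [4, 5, 4, 1]
Stage 6 (OFFSET 3): 4+3=7, 5+3=8, 4+3=7, 1+3=4 -> [7, 8, 7, 4]
Output sum: 26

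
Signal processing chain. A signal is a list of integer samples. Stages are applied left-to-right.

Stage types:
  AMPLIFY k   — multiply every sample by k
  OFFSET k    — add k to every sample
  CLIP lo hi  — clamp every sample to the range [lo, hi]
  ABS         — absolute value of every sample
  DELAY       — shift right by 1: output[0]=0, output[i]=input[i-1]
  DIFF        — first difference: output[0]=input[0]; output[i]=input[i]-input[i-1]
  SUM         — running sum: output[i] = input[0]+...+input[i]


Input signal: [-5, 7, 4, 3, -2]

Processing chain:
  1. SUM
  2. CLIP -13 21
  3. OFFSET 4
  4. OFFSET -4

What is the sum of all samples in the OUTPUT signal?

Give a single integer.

Answer: 19

Derivation:
Input: [-5, 7, 4, 3, -2]
Stage 1 (SUM): sum[0..0]=-5, sum[0..1]=2, sum[0..2]=6, sum[0..3]=9, sum[0..4]=7 -> [-5, 2, 6, 9, 7]
Stage 2 (CLIP -13 21): clip(-5,-13,21)=-5, clip(2,-13,21)=2, clip(6,-13,21)=6, clip(9,-13,21)=9, clip(7,-13,21)=7 -> [-5, 2, 6, 9, 7]
Stage 3 (OFFSET 4): -5+4=-1, 2+4=6, 6+4=10, 9+4=13, 7+4=11 -> [-1, 6, 10, 13, 11]
Stage 4 (OFFSET -4): -1+-4=-5, 6+-4=2, 10+-4=6, 13+-4=9, 11+-4=7 -> [-5, 2, 6, 9, 7]
Output sum: 19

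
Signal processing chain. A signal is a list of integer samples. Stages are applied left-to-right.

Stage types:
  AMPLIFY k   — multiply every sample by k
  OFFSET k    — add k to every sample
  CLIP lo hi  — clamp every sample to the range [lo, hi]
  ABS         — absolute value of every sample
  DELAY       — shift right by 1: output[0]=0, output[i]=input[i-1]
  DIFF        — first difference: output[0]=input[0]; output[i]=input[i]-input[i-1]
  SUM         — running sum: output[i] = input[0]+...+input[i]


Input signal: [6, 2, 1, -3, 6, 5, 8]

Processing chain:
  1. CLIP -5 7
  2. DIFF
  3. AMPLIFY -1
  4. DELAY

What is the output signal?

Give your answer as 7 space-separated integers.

Answer: 0 -6 4 1 4 -9 1

Derivation:
Input: [6, 2, 1, -3, 6, 5, 8]
Stage 1 (CLIP -5 7): clip(6,-5,7)=6, clip(2,-5,7)=2, clip(1,-5,7)=1, clip(-3,-5,7)=-3, clip(6,-5,7)=6, clip(5,-5,7)=5, clip(8,-5,7)=7 -> [6, 2, 1, -3, 6, 5, 7]
Stage 2 (DIFF): s[0]=6, 2-6=-4, 1-2=-1, -3-1=-4, 6--3=9, 5-6=-1, 7-5=2 -> [6, -4, -1, -4, 9, -1, 2]
Stage 3 (AMPLIFY -1): 6*-1=-6, -4*-1=4, -1*-1=1, -4*-1=4, 9*-1=-9, -1*-1=1, 2*-1=-2 -> [-6, 4, 1, 4, -9, 1, -2]
Stage 4 (DELAY): [0, -6, 4, 1, 4, -9, 1] = [0, -6, 4, 1, 4, -9, 1] -> [0, -6, 4, 1, 4, -9, 1]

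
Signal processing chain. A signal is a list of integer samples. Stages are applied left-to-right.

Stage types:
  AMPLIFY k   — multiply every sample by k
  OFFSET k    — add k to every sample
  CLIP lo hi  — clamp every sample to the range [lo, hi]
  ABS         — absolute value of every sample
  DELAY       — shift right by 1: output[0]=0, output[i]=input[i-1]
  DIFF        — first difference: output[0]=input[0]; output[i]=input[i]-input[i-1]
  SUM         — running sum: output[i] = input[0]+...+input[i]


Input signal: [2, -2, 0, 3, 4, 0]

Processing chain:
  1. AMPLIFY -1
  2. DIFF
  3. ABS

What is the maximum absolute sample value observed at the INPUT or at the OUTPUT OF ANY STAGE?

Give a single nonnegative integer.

Answer: 4

Derivation:
Input: [2, -2, 0, 3, 4, 0] (max |s|=4)
Stage 1 (AMPLIFY -1): 2*-1=-2, -2*-1=2, 0*-1=0, 3*-1=-3, 4*-1=-4, 0*-1=0 -> [-2, 2, 0, -3, -4, 0] (max |s|=4)
Stage 2 (DIFF): s[0]=-2, 2--2=4, 0-2=-2, -3-0=-3, -4--3=-1, 0--4=4 -> [-2, 4, -2, -3, -1, 4] (max |s|=4)
Stage 3 (ABS): |-2|=2, |4|=4, |-2|=2, |-3|=3, |-1|=1, |4|=4 -> [2, 4, 2, 3, 1, 4] (max |s|=4)
Overall max amplitude: 4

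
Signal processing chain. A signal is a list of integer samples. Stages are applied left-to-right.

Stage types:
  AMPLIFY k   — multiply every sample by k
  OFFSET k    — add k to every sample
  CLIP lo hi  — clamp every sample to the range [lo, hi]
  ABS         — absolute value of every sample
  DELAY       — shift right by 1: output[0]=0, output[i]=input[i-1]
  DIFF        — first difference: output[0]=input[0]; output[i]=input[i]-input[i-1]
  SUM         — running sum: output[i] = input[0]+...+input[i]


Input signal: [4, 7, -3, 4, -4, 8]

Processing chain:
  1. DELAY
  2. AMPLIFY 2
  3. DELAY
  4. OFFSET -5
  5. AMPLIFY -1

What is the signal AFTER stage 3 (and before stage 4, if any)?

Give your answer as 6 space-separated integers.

Answer: 0 0 8 14 -6 8

Derivation:
Input: [4, 7, -3, 4, -4, 8]
Stage 1 (DELAY): [0, 4, 7, -3, 4, -4] = [0, 4, 7, -3, 4, -4] -> [0, 4, 7, -3, 4, -4]
Stage 2 (AMPLIFY 2): 0*2=0, 4*2=8, 7*2=14, -3*2=-6, 4*2=8, -4*2=-8 -> [0, 8, 14, -6, 8, -8]
Stage 3 (DELAY): [0, 0, 8, 14, -6, 8] = [0, 0, 8, 14, -6, 8] -> [0, 0, 8, 14, -6, 8]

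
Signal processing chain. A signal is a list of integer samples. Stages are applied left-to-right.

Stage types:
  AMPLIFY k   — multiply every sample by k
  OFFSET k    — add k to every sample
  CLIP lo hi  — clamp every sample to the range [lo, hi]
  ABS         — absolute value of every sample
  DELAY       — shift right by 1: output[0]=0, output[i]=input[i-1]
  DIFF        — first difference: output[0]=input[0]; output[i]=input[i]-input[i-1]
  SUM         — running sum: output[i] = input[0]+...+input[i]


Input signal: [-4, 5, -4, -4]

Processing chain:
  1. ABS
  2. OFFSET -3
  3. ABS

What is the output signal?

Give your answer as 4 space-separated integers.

Answer: 1 2 1 1

Derivation:
Input: [-4, 5, -4, -4]
Stage 1 (ABS): |-4|=4, |5|=5, |-4|=4, |-4|=4 -> [4, 5, 4, 4]
Stage 2 (OFFSET -3): 4+-3=1, 5+-3=2, 4+-3=1, 4+-3=1 -> [1, 2, 1, 1]
Stage 3 (ABS): |1|=1, |2|=2, |1|=1, |1|=1 -> [1, 2, 1, 1]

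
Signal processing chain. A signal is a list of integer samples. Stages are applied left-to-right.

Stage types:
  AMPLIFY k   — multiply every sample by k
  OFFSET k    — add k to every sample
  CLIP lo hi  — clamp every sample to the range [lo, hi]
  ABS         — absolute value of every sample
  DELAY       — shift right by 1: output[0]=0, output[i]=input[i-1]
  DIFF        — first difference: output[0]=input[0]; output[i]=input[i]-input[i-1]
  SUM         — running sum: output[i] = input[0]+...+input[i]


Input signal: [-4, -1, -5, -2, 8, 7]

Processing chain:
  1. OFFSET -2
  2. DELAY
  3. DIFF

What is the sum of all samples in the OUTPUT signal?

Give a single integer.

Input: [-4, -1, -5, -2, 8, 7]
Stage 1 (OFFSET -2): -4+-2=-6, -1+-2=-3, -5+-2=-7, -2+-2=-4, 8+-2=6, 7+-2=5 -> [-6, -3, -7, -4, 6, 5]
Stage 2 (DELAY): [0, -6, -3, -7, -4, 6] = [0, -6, -3, -7, -4, 6] -> [0, -6, -3, -7, -4, 6]
Stage 3 (DIFF): s[0]=0, -6-0=-6, -3--6=3, -7--3=-4, -4--7=3, 6--4=10 -> [0, -6, 3, -4, 3, 10]
Output sum: 6

Answer: 6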